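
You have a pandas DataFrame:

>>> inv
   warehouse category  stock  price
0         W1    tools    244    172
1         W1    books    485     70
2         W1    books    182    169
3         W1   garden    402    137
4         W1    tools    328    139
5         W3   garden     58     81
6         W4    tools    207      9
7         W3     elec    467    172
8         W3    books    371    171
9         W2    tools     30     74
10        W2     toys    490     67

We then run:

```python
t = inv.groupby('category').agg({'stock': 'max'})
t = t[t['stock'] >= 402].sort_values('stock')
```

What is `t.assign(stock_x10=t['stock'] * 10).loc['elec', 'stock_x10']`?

4670

group by category, max of stock:
          stock
category       
books       485
elec        467
garden      402
tools       328
toys        490
filter rows where stock >= 402:
          stock
category       
books       485
elec        467
garden      402
toys        490
sort by stock:
          stock
category       
garden      402
elec        467
books       485
toys        490
add column stock_x10 = t['stock'] * 10:
          stock  stock_x10
category                  
garden      402       4020
elec        467       4670
books       485       4850
toys        490       4900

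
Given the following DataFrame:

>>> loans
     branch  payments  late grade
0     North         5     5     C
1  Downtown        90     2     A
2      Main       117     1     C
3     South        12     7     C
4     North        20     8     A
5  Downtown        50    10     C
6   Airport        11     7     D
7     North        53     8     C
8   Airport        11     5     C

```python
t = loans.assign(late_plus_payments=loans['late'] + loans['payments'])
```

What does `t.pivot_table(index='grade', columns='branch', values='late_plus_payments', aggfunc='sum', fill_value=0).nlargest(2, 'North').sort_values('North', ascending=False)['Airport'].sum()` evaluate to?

16

add column late_plus_payments = loans['late'] + loans['payments']:
     branch  payments  late grade  late_plus_payments
0     North         5     5     C                  10
1  Downtown        90     2     A                  92
2      Main       117     1     C                 118
3     South        12     7     C                  19
4     North        20     8     A                  28
5  Downtown        50    10     C                  60
6   Airport        11     7     D                  18
7     North        53     8     C                  61
8   Airport        11     5     C                  16
pivot: rows=grade, cols=branch, sum(late_plus_payments):
branch  Airport  Downtown  Main  North  South
grade                                        
A             0        92     0     28      0
C            16        60   118     71     19
D            18         0     0      0      0
take 2 rows with largest North:
branch  Airport  Downtown  Main  North  South
grade                                        
C            16        60   118     71     19
A             0        92     0     28      0
sort by North descending:
branch  Airport  Downtown  Main  North  South
grade                                        
C            16        60   118     71     19
A             0        92     0     28      0
Then the sum of column 'Airport': 16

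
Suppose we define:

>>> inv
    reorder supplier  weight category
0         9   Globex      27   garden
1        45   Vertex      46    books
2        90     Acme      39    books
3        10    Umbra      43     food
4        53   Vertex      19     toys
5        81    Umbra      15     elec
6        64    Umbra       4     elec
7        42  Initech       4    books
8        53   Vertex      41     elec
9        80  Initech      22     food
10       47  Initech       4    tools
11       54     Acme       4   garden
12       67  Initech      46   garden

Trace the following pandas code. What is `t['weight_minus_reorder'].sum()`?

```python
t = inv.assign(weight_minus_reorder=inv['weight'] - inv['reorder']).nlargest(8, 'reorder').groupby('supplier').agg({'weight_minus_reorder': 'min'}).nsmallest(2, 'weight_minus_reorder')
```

add column weight_minus_reorder = inv['weight'] - inv['reorder']:
    reorder supplier  weight category  weight_minus_reorder
0         9   Globex      27   garden                    18
1        45   Vertex      46    books                     1
2        90     Acme      39    books                   -51
3        10    Umbra      43     food                    33
4        53   Vertex      19     toys                   -34
5        81    Umbra      15     elec                   -66
6        64    Umbra       4     elec                   -60
7        42  Initech       4    books                   -38
8        53   Vertex      41     elec                   -12
9        80  Initech      22     food                   -58
10       47  Initech       4    tools                   -43
11       54     Acme       4   garden                   -50
12       67  Initech      46   garden                   -21
take 8 rows with largest reorder:
    reorder supplier  weight category  weight_minus_reorder
2        90     Acme      39    books                   -51
5        81    Umbra      15     elec                   -66
9        80  Initech      22     food                   -58
12       67  Initech      46   garden                   -21
6        64    Umbra       4     elec                   -60
11       54     Acme       4   garden                   -50
4        53   Vertex      19     toys                   -34
8        53   Vertex      41     elec                   -12
group by supplier, min of weight_minus_reorder:
          weight_minus_reorder
supplier                      
Acme                       -51
Initech                    -58
Umbra                      -66
Vertex                     -34
take 2 rows with smallest weight_minus_reorder:
          weight_minus_reorder
supplier                      
Umbra                      -66
Initech                    -58
So sum() = -124.

-124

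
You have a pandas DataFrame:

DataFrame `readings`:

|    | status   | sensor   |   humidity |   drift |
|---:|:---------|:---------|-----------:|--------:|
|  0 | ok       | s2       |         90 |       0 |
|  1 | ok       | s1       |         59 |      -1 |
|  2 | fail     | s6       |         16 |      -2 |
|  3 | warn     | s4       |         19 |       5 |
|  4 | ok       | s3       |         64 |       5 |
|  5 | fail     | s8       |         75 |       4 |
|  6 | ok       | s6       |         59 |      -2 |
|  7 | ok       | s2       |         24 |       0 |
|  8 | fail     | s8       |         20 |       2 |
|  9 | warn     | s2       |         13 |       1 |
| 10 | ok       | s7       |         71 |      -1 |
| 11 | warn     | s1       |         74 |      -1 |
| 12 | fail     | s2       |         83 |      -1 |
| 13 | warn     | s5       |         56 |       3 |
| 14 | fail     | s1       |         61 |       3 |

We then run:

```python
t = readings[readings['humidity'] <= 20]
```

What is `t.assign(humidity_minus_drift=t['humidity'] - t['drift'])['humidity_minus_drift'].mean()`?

filter rows where humidity <= 20:
  status sensor  humidity  drift
2   fail     s6        16     -2
3   warn     s4        19      5
8   fail     s8        20      2
9   warn     s2        13      1
add column humidity_minus_drift = t['humidity'] - t['drift']:
  status sensor  humidity  drift  humidity_minus_drift
2   fail     s6        16     -2                    18
3   warn     s4        19      5                    14
8   fail     s8        20      2                    18
9   warn     s2        13      1                    12
So mean() = 15.5.

15.5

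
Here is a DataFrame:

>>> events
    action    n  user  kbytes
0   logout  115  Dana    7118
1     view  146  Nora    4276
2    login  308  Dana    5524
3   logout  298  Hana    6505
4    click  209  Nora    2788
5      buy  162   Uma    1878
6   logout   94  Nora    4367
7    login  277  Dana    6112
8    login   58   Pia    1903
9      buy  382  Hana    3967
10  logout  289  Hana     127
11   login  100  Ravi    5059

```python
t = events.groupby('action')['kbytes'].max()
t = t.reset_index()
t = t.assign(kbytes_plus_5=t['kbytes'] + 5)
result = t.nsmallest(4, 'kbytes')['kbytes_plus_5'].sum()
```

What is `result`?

group by action, max of kbytes:
action
buy       3967
click     2788
login     6112
logout    7118
view      4276
Name: kbytes, dtype: int64
reset_index():
   action  kbytes
0     buy    3967
1   click    2788
2   login    6112
3  logout    7118
4    view    4276
add column kbytes_plus_5 = t['kbytes'] + 5:
   action  kbytes  kbytes_plus_5
0     buy    3967           3972
1   click    2788           2793
2   login    6112           6117
3  logout    7118           7123
4    view    4276           4281
take 4 rows with smallest kbytes:
  action  kbytes  kbytes_plus_5
1  click    2788           2793
0    buy    3967           3972
4   view    4276           4281
2  login    6112           6117
Reading off the sum of column 'kbytes_plus_5', we get 17163.

17163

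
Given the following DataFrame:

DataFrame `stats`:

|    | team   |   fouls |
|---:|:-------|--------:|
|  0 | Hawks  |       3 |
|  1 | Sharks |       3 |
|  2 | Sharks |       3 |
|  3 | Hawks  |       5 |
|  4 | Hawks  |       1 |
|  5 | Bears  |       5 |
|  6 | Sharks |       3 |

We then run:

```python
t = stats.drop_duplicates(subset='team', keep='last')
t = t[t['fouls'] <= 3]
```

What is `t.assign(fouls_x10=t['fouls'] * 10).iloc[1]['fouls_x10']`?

30

drop duplicate team (keep=last):
     team  fouls
4   Hawks      1
5   Bears      5
6  Sharks      3
filter rows where fouls <= 3:
     team  fouls
4   Hawks      1
6  Sharks      3
add column fouls_x10 = t['fouls'] * 10:
     team  fouls  fouls_x10
4   Hawks      1         10
6  Sharks      3         30
Then the value at position 1, column 'fouls_x10': 30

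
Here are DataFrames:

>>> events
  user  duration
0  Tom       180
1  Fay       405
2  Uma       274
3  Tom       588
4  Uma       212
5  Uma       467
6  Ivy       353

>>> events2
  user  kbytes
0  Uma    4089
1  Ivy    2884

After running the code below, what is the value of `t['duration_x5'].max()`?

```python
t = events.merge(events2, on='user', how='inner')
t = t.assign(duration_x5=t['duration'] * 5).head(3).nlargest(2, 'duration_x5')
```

2335

merge on 'user' (how='inner') → 4 rows:
  user  duration  kbytes
0  Uma       274    4089
1  Uma       212    4089
2  Uma       467    4089
3  Ivy       353    2884
add column duration_x5 = t['duration'] * 5:
  user  duration  kbytes  duration_x5
0  Uma       274    4089         1370
1  Uma       212    4089         1060
2  Uma       467    4089         2335
3  Ivy       353    2884         1765
take first 3 rows:
  user  duration  kbytes  duration_x5
0  Uma       274    4089         1370
1  Uma       212    4089         1060
2  Uma       467    4089         2335
take 2 rows with largest duration_x5:
  user  duration  kbytes  duration_x5
2  Uma       467    4089         2335
0  Uma       274    4089         1370
max of column 'duration_x5' → 2335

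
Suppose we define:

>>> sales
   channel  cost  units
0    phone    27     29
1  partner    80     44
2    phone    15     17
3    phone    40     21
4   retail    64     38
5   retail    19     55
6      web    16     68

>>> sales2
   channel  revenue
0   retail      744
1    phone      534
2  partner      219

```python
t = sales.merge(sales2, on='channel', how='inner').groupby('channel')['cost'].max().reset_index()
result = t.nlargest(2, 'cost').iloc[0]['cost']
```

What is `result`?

merge on 'channel' (how='inner') → 6 rows:
   channel  cost  units  revenue
0    phone    27     29      534
1  partner    80     44      219
2    phone    15     17      534
3    phone    40     21      534
4   retail    64     38      744
5   retail    19     55      744
group by channel, max of cost:
channel
partner    80
phone      40
retail     64
Name: cost, dtype: int64
reset_index():
   channel  cost
0  partner    80
1    phone    40
2   retail    64
take 2 rows with largest cost:
   channel  cost
0  partner    80
2   retail    64

80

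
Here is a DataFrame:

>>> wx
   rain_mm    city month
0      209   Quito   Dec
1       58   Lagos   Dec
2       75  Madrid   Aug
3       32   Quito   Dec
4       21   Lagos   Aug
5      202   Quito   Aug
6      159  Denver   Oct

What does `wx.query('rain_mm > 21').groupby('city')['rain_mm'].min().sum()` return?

324

filter rows where rain_mm > 21:
   rain_mm    city month
0      209   Quito   Dec
1       58   Lagos   Dec
2       75  Madrid   Aug
3       32   Quito   Dec
5      202   Quito   Aug
6      159  Denver   Oct
group by city, min of rain_mm:
city
Denver    159
Lagos      58
Madrid     75
Quito      32
Name: rain_mm, dtype: int64
So sum() = 324.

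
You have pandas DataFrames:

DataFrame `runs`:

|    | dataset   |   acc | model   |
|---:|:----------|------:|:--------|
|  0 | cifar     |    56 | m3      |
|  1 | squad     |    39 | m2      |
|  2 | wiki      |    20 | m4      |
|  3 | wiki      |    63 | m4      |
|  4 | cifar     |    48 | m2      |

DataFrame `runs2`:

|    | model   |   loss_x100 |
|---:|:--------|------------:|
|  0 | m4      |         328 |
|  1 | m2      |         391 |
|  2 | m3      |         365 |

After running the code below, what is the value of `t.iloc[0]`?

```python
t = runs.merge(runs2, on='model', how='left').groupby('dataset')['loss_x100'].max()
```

merge on 'model' (how='left') → 5 rows:
  dataset  acc model  loss_x100
0   cifar   56    m3        365
1   squad   39    m2        391
2    wiki   20    m4        328
3    wiki   63    m4        328
4   cifar   48    m2        391
group by dataset, max of loss_x100:
dataset
cifar    391
squad    391
wiki     328
Name: loss_x100, dtype: int64
So iloc[0] = 391.

391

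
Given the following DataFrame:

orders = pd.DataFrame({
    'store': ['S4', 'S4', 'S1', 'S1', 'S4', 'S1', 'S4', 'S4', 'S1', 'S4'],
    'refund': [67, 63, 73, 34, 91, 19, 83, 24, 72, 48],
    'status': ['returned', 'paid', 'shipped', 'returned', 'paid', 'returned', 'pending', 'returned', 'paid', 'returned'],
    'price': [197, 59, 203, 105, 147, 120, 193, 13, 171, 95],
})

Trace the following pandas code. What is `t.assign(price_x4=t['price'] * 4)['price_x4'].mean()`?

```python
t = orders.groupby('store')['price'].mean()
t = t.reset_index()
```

534.166666667

group by store, mean of price:
store
S1    149.750000
S4    117.333333
Name: price, dtype: float64
reset_index():
  store       price
0    S1  149.750000
1    S4  117.333333
add column price_x4 = t['price'] * 4:
  store       price    price_x4
0    S1  149.750000  599.000000
1    S4  117.333333  469.333333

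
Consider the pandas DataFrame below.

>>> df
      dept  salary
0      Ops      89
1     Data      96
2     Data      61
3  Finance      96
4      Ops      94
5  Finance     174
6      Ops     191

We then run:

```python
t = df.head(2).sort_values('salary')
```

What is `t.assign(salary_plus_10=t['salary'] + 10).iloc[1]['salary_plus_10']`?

106

take first 2 rows:
   dept  salary
0   Ops      89
1  Data      96
sort by salary:
   dept  salary
0   Ops      89
1  Data      96
add column salary_plus_10 = t['salary'] + 10:
   dept  salary  salary_plus_10
0   Ops      89              99
1  Data      96             106
So iloc[1]['salary_plus_10'] = 106.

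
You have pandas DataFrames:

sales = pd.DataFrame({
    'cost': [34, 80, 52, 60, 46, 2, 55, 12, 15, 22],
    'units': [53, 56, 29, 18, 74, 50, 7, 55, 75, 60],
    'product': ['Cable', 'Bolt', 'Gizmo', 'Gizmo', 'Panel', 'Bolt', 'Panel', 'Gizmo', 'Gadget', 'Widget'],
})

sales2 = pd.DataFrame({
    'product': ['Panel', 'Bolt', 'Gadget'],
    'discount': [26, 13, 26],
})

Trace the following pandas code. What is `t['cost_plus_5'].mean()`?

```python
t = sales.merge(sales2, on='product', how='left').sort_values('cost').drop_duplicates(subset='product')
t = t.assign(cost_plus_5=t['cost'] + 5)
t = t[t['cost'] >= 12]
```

30.8

merge on 'product' (how='left') → 10 rows:
   cost  units product  discount
0    34     53   Cable       NaN
1    80     56    Bolt      13.0
2    52     29   Gizmo       NaN
3    60     18   Gizmo       NaN
4    46     74   Panel      26.0
5     2     50    Bolt      13.0
6    55      7   Panel      26.0
7    12     55   Gizmo       NaN
8    15     75  Gadget      26.0
9    22     60  Widget       NaN
sort by cost:
   cost  units product  discount
5     2     50    Bolt      13.0
7    12     55   Gizmo       NaN
8    15     75  Gadget      26.0
9    22     60  Widget       NaN
0    34     53   Cable       NaN
4    46     74   Panel      26.0
2    52     29   Gizmo       NaN
6    55      7   Panel      26.0
3    60     18   Gizmo       NaN
1    80     56    Bolt      13.0
drop duplicate product (keep=first):
   cost  units product  discount
5     2     50    Bolt      13.0
7    12     55   Gizmo       NaN
8    15     75  Gadget      26.0
9    22     60  Widget       NaN
0    34     53   Cable       NaN
4    46     74   Panel      26.0
add column cost_plus_5 = t['cost'] + 5:
   cost  units product  discount  cost_plus_5
5     2     50    Bolt      13.0            7
7    12     55   Gizmo       NaN           17
8    15     75  Gadget      26.0           20
9    22     60  Widget       NaN           27
0    34     53   Cable       NaN           39
4    46     74   Panel      26.0           51
filter rows where cost >= 12:
   cost  units product  discount  cost_plus_5
7    12     55   Gizmo       NaN           17
8    15     75  Gadget      26.0           20
9    22     60  Widget       NaN           27
0    34     53   Cable       NaN           39
4    46     74   Panel      26.0           51
Reading off the mean of column 'cost_plus_5', we get 30.8.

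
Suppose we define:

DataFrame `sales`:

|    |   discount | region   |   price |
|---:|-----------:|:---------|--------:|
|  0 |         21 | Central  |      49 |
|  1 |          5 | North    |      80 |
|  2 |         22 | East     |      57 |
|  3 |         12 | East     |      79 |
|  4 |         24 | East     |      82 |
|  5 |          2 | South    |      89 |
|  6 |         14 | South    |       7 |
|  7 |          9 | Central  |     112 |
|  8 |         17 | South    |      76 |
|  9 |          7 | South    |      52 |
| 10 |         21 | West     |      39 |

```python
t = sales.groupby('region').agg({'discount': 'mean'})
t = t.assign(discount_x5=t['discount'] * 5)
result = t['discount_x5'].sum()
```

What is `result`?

351.666666667

group by region, mean of discount:
          discount
region            
Central  15.000000
East     19.333333
North     5.000000
South    10.000000
West     21.000000
add column discount_x5 = t['discount'] * 5:
          discount  discount_x5
region                         
Central  15.000000    75.000000
East     19.333333    96.666667
North     5.000000    25.000000
South    10.000000    50.000000
West     21.000000   105.000000
So sum() = 351.666666667.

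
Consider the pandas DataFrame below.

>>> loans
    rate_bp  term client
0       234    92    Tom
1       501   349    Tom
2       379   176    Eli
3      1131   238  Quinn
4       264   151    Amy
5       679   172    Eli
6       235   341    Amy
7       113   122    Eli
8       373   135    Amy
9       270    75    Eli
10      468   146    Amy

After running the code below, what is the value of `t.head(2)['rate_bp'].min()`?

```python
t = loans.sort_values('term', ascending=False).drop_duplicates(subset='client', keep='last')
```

373

sort by term descending:
    rate_bp  term client
1       501   349    Tom
6       235   341    Amy
3      1131   238  Quinn
2       379   176    Eli
5       679   172    Eli
4       264   151    Amy
10      468   146    Amy
8       373   135    Amy
7       113   122    Eli
0       234    92    Tom
9       270    75    Eli
drop duplicate client (keep=last):
   rate_bp  term client
3     1131   238  Quinn
8      373   135    Amy
0      234    92    Tom
9      270    75    Eli
take first 2 rows:
   rate_bp  term client
3     1131   238  Quinn
8      373   135    Amy
min of column 'rate_bp' → 373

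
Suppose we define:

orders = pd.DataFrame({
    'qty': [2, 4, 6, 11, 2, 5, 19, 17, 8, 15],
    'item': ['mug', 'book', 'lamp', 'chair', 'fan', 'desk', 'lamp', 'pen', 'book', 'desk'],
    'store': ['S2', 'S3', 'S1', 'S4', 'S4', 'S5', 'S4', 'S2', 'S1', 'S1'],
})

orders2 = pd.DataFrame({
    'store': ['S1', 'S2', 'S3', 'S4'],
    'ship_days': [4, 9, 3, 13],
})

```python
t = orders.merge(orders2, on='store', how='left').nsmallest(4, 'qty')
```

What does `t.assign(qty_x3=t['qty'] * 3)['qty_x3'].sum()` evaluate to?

39

merge on 'store' (how='left') → 10 rows:
   qty   item store  ship_days
0    2    mug    S2        9.0
1    4   book    S3        3.0
2    6   lamp    S1        4.0
3   11  chair    S4       13.0
4    2    fan    S4       13.0
5    5   desk    S5        NaN
6   19   lamp    S4       13.0
7   17    pen    S2        9.0
8    8   book    S1        4.0
9   15   desk    S1        4.0
take 4 rows with smallest qty:
   qty  item store  ship_days
0    2   mug    S2        9.0
4    2   fan    S4       13.0
1    4  book    S3        3.0
5    5  desk    S5        NaN
add column qty_x3 = t['qty'] * 3:
   qty  item store  ship_days  qty_x3
0    2   mug    S2        9.0       6
4    2   fan    S4       13.0       6
1    4  book    S3        3.0      12
5    5  desk    S5        NaN      15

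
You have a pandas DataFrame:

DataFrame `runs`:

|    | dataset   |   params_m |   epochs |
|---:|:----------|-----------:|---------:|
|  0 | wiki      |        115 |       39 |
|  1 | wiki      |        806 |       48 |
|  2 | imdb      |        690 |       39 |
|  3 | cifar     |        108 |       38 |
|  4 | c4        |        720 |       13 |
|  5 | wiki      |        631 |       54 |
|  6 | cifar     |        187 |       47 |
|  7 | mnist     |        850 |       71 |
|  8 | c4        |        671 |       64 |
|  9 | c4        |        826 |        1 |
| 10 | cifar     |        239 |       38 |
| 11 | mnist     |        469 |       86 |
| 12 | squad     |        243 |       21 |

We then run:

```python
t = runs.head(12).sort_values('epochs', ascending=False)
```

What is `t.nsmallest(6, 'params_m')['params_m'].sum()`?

take first 12 rows:
   dataset  params_m  epochs
0     wiki       115      39
1     wiki       806      48
2     imdb       690      39
3    cifar       108      38
4       c4       720      13
5     wiki       631      54
6    cifar       187      47
7    mnist       850      71
8       c4       671      64
9       c4       826       1
10   cifar       239      38
11   mnist       469      86
sort by epochs descending:
   dataset  params_m  epochs
11   mnist       469      86
7    mnist       850      71
8       c4       671      64
5     wiki       631      54
1     wiki       806      48
6    cifar       187      47
0     wiki       115      39
2     imdb       690      39
3    cifar       108      38
10   cifar       239      38
4       c4       720      13
9       c4       826       1
take 6 rows with smallest params_m:
   dataset  params_m  epochs
3    cifar       108      38
0     wiki       115      39
6    cifar       187      47
10   cifar       239      38
11   mnist       469      86
5     wiki       631      54
Finally, sum of column 'params_m' = 1749.

1749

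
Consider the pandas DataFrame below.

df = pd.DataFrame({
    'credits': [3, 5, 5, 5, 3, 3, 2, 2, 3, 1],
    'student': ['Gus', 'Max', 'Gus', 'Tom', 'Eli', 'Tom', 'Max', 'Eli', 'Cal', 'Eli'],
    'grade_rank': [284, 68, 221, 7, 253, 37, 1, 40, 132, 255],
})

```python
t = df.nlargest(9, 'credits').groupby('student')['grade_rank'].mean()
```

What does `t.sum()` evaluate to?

take 9 rows with largest credits:
   credits student  grade_rank
1        5     Max          68
2        5     Gus         221
3        5     Tom           7
0        3     Gus         284
4        3     Eli         253
5        3     Tom          37
8        3     Cal         132
6        2     Max           1
7        2     Eli          40
group by student, mean of grade_rank:
student
Cal    132.0
Eli    146.5
Gus    252.5
Max     34.5
Tom     22.0
Name: grade_rank, dtype: float64
Reading off the sum of the resulting series, we get 587.5.

587.5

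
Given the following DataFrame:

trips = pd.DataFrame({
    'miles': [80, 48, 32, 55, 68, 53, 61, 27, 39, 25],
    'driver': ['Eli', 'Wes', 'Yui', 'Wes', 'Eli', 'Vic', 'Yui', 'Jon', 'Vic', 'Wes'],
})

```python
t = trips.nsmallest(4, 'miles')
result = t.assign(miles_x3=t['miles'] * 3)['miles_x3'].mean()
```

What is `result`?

92.25

take 4 rows with smallest miles:
   miles driver
9     25    Wes
7     27    Jon
2     32    Yui
8     39    Vic
add column miles_x3 = t['miles'] * 3:
   miles driver  miles_x3
9     25    Wes        75
7     27    Jon        81
2     32    Yui        96
8     39    Vic       117
Reading off the mean of column 'miles_x3', we get 92.25.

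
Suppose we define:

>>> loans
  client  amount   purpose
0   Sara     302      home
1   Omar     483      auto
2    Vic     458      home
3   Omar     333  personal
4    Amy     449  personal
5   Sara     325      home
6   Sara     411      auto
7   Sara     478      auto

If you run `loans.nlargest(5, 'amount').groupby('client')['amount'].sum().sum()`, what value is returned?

2279

take 5 rows with largest amount:
  client  amount   purpose
1   Omar     483      auto
7   Sara     478      auto
2    Vic     458      home
4    Amy     449  personal
6   Sara     411      auto
group by client, sum of amount:
client
Amy     449
Omar    483
Sara    889
Vic     458
Name: amount, dtype: int64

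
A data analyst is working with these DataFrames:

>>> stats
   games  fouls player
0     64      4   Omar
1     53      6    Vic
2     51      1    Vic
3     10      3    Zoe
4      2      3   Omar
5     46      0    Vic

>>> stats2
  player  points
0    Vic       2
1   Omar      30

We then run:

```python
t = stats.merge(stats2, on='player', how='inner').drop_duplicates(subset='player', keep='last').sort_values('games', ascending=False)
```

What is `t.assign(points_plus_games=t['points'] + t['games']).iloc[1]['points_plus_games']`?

merge on 'player' (how='inner') → 5 rows:
   games  fouls player  points
0     64      4   Omar      30
1     53      6    Vic       2
2     51      1    Vic       2
3      2      3   Omar      30
4     46      0    Vic       2
drop duplicate player (keep=last):
   games  fouls player  points
3      2      3   Omar      30
4     46      0    Vic       2
sort by games descending:
   games  fouls player  points
4     46      0    Vic       2
3      2      3   Omar      30
add column points_plus_games = t['points'] + t['games']:
   games  fouls player  points  points_plus_games
4     46      0    Vic       2                 48
3      2      3   Omar      30                 32

32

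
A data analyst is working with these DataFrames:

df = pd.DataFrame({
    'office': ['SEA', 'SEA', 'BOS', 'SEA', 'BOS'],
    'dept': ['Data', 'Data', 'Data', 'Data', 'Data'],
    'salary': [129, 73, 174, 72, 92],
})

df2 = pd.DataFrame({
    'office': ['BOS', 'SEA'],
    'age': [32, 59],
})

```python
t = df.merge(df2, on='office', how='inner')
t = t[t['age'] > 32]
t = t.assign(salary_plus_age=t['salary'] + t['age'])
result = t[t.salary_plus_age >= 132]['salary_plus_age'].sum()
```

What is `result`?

merge on 'office' (how='inner') → 5 rows:
  office  dept  salary  age
0    SEA  Data     129   59
1    SEA  Data      73   59
2    BOS  Data     174   32
3    SEA  Data      72   59
4    BOS  Data      92   32
filter rows where age > 32:
  office  dept  salary  age
0    SEA  Data     129   59
1    SEA  Data      73   59
3    SEA  Data      72   59
add column salary_plus_age = t['salary'] + t['age']:
  office  dept  salary  age  salary_plus_age
0    SEA  Data     129   59              188
1    SEA  Data      73   59              132
3    SEA  Data      72   59              131
filter rows where salary_plus_age >= 132:
  office  dept  salary  age  salary_plus_age
0    SEA  Data     129   59              188
1    SEA  Data      73   59              132
Reading off the sum of column 'salary_plus_age', we get 320.

320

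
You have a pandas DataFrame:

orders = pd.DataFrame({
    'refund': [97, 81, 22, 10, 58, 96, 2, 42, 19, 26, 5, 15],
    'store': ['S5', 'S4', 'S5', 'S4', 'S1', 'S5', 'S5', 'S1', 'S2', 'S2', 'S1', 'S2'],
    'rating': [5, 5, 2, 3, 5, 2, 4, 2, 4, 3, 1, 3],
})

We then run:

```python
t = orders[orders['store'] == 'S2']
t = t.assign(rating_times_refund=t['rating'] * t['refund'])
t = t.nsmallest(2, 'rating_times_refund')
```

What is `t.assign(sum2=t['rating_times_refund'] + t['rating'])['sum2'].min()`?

48

filter rows where store == 'S2':
    refund store  rating
8       19    S2       4
9       26    S2       3
11      15    S2       3
add column rating_times_refund = t['rating'] * t['refund']:
    refund store  rating  rating_times_refund
8       19    S2       4                   76
9       26    S2       3                   78
11      15    S2       3                   45
take 2 rows with smallest rating_times_refund:
    refund store  rating  rating_times_refund
11      15    S2       3                   45
8       19    S2       4                   76
add column sum2 = t['rating_times_refund'] + t['rating']:
    refund store  rating  rating_times_refund  sum2
11      15    S2       3                   45    48
8       19    S2       4                   76    80
Taking the min of column 'sum2' gives 48.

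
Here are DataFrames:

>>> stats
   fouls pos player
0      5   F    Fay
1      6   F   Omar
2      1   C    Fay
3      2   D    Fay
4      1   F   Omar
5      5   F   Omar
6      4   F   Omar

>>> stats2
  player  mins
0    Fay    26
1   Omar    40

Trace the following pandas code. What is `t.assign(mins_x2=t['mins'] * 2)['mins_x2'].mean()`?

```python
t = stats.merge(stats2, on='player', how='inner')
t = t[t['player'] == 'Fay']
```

52.0

merge on 'player' (how='inner') → 7 rows:
   fouls pos player  mins
0      5   F    Fay    26
1      6   F   Omar    40
2      1   C    Fay    26
3      2   D    Fay    26
4      1   F   Omar    40
5      5   F   Omar    40
6      4   F   Omar    40
filter rows where player == 'Fay':
   fouls pos player  mins
0      5   F    Fay    26
2      1   C    Fay    26
3      2   D    Fay    26
add column mins_x2 = t['mins'] * 2:
   fouls pos player  mins  mins_x2
0      5   F    Fay    26       52
2      1   C    Fay    26       52
3      2   D    Fay    26       52
So mean() = 52.0.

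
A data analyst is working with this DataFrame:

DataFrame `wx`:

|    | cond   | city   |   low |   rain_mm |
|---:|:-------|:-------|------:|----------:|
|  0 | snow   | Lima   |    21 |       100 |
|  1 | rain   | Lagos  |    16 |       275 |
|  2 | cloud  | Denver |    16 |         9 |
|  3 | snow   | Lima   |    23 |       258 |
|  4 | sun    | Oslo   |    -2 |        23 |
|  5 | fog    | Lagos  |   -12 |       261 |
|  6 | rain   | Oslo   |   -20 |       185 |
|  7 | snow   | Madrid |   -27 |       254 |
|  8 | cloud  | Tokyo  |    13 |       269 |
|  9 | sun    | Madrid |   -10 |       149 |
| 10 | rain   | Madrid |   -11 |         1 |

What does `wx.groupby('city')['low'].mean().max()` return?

group by city, mean of low:
city
Denver    16.0
Lagos      2.0
Lima      22.0
Madrid   -16.0
Oslo     -11.0
Tokyo     13.0
Name: low, dtype: float64
So max() = 22.0.

22.0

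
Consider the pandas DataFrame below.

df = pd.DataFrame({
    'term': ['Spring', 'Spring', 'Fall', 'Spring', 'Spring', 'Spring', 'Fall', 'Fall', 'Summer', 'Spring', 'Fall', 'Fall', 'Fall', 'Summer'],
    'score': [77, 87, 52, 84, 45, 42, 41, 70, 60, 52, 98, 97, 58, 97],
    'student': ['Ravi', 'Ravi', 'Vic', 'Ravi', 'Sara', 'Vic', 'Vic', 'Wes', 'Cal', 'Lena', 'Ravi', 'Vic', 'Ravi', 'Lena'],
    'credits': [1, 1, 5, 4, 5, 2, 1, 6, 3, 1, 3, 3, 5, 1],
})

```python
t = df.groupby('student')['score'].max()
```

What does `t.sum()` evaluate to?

group by student, max of score:
student
Cal     60
Lena    97
Ravi    98
Sara    45
Vic     97
Wes     70
Name: score, dtype: int64
Hence 467.

467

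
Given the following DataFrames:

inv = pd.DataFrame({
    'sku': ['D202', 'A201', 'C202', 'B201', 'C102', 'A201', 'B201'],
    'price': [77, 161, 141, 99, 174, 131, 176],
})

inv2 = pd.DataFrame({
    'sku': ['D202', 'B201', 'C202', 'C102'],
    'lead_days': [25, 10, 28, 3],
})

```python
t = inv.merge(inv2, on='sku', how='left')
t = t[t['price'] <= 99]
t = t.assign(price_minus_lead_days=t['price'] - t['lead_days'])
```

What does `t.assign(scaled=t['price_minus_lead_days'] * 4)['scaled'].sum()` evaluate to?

564.0

merge on 'sku' (how='left') → 7 rows:
    sku  price  lead_days
0  D202     77       25.0
1  A201    161        NaN
2  C202    141       28.0
3  B201     99       10.0
4  C102    174        3.0
5  A201    131        NaN
6  B201    176       10.0
filter rows where price <= 99:
    sku  price  lead_days
0  D202     77       25.0
3  B201     99       10.0
add column price_minus_lead_days = t['price'] - t['lead_days']:
    sku  price  lead_days  price_minus_lead_days
0  D202     77       25.0                   52.0
3  B201     99       10.0                   89.0
add column scaled = t['price_minus_lead_days'] * 4:
    sku  price  lead_days  price_minus_lead_days  scaled
0  D202     77       25.0                   52.0   208.0
3  B201     99       10.0                   89.0   356.0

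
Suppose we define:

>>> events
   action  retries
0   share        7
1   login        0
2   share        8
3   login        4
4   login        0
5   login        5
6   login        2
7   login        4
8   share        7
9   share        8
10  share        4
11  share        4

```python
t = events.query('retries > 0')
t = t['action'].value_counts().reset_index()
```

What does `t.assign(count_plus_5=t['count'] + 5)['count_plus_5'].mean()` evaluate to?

filter rows where retries > 0:
   action  retries
0   share        7
2   share        8
3   login        4
5   login        5
6   login        2
7   login        4
8   share        7
9   share        8
10  share        4
11  share        4
value_counts of action:
action
share    6
login    4
Name: count, dtype: int64
reset_index():
  action  count
0  share      6
1  login      4
add column count_plus_5 = t['count'] + 5:
  action  count  count_plus_5
0  share      6            11
1  login      4             9

10.0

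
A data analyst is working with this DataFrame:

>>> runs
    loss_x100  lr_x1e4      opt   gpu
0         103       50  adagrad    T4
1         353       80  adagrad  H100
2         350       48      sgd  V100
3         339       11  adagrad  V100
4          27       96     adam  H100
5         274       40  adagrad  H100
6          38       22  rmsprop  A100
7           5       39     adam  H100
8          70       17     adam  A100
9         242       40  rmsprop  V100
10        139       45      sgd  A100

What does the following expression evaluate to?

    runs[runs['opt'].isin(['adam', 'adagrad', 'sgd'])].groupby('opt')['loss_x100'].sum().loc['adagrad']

filter rows where opt in ['adam', 'adagrad', 'sgd']:
    loss_x100  lr_x1e4      opt   gpu
0         103       50  adagrad    T4
1         353       80  adagrad  H100
2         350       48      sgd  V100
3         339       11  adagrad  V100
4          27       96     adam  H100
5         274       40  adagrad  H100
7           5       39     adam  H100
8          70       17     adam  A100
10        139       45      sgd  A100
group by opt, sum of loss_x100:
opt
adagrad    1069
adam        102
sgd         489
Name: loss_x100, dtype: int64
The value at index 'adagrad' is 1069.

1069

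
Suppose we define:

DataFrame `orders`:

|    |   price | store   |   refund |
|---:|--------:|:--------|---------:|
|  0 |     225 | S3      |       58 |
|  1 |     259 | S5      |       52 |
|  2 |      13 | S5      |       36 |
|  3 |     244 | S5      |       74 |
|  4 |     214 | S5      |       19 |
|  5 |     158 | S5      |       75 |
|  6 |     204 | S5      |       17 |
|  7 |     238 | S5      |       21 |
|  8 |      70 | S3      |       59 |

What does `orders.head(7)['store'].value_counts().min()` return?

1

take first 7 rows:
   price store  refund
0    225    S3      58
1    259    S5      52
2     13    S5      36
3    244    S5      74
4    214    S5      19
5    158    S5      75
6    204    S5      17
value_counts of store:
store
S5    6
S3    1
Name: count, dtype: int64
Hence 1.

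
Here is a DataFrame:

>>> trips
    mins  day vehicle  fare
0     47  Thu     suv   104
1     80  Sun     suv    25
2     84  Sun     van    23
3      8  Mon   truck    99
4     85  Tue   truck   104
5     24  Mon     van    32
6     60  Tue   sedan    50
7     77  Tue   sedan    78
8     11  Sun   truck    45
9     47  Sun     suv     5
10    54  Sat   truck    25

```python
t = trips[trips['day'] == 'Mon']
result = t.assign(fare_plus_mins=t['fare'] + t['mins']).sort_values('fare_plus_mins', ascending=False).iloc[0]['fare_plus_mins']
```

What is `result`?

filter rows where day == 'Mon':
   mins  day vehicle  fare
3     8  Mon   truck    99
5    24  Mon     van    32
add column fare_plus_mins = t['fare'] + t['mins']:
   mins  day vehicle  fare  fare_plus_mins
3     8  Mon   truck    99             107
5    24  Mon     van    32              56
sort by fare_plus_mins descending:
   mins  day vehicle  fare  fare_plus_mins
3     8  Mon   truck    99             107
5    24  Mon     van    32              56
Then the value at position 0, column 'fare_plus_mins': 107

107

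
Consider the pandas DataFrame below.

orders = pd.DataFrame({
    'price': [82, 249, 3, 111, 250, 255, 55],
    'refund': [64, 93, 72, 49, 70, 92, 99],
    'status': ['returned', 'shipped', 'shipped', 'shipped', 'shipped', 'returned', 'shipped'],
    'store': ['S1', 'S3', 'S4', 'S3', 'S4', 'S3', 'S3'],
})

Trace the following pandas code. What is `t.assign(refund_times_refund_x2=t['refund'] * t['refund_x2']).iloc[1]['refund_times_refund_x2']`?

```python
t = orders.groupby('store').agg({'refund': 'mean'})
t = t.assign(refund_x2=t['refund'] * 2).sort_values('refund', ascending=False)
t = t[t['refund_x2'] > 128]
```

group by store, mean of refund:
       refund
store        
S1      64.00
S3      83.25
S4      71.00
add column refund_x2 = t['refund'] * 2:
       refund  refund_x2
store                   
S1      64.00      128.0
S3      83.25      166.5
S4      71.00      142.0
sort by refund descending:
       refund  refund_x2
store                   
S3      83.25      166.5
S4      71.00      142.0
S1      64.00      128.0
filter rows where refund_x2 > 128:
       refund  refund_x2
store                   
S3      83.25      166.5
S4      71.00      142.0
add column refund_times_refund_x2 = t['refund'] * t['refund_x2']:
       refund  refund_x2  refund_times_refund_x2
store                                           
S3      83.25      166.5               13861.125
S4      71.00      142.0               10082.000
Then the value at position 1, column 'refund_times_refund_x2': 10082.0

10082.0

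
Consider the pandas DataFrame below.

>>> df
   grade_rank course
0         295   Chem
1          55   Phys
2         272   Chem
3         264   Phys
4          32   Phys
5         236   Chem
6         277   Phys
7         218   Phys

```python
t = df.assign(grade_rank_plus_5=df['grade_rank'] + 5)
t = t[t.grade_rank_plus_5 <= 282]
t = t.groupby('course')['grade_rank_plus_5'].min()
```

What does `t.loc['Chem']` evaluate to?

add column grade_rank_plus_5 = df['grade_rank'] + 5:
   grade_rank course  grade_rank_plus_5
0         295   Chem                300
1          55   Phys                 60
2         272   Chem                277
3         264   Phys                269
4          32   Phys                 37
5         236   Chem                241
6         277   Phys                282
7         218   Phys                223
filter rows where grade_rank_plus_5 <= 282:
   grade_rank course  grade_rank_plus_5
1          55   Phys                 60
2         272   Chem                277
3         264   Phys                269
4          32   Phys                 37
5         236   Chem                241
6         277   Phys                282
7         218   Phys                223
group by course, min of grade_rank_plus_5:
course
Chem    241
Phys     37
Name: grade_rank_plus_5, dtype: int64
Then the value at index 'Chem': 241

241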